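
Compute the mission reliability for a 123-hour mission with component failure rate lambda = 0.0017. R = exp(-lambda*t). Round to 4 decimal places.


lambda = 0.0017
mission_time = 123
lambda * t = 0.0017 * 123 = 0.2091
R = exp(-0.2091)
R = 0.8113

0.8113


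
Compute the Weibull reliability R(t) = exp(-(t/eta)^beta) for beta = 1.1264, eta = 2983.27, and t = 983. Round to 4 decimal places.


beta = 1.1264, eta = 2983.27, t = 983
t/eta = 983 / 2983.27 = 0.3295
(t/eta)^beta = 0.3295^1.1264 = 0.2864
R(t) = exp(-0.2864)
R(t) = 0.751

0.751


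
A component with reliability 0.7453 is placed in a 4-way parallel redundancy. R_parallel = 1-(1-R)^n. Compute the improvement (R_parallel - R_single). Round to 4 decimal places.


R_single = 0.7453, n = 4
1 - R_single = 0.2547
(1 - R_single)^n = 0.2547^4 = 0.0042
R_parallel = 1 - 0.0042 = 0.9958
Improvement = 0.9958 - 0.7453
Improvement = 0.2505

0.2505


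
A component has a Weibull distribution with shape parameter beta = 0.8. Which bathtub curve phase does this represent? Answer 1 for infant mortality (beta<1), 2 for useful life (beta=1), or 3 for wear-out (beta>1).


beta = 0.8
Compare beta to 1:
beta < 1 => infant mortality (phase 1)
beta = 1 => useful life (phase 2)
beta > 1 => wear-out (phase 3)
Since beta = 0.8, this is infant mortality (decreasing failure rate)
Phase = 1

1


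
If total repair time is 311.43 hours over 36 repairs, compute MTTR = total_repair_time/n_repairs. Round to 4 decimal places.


total_repair_time = 311.43
n_repairs = 36
MTTR = 311.43 / 36
MTTR = 8.6508

8.6508


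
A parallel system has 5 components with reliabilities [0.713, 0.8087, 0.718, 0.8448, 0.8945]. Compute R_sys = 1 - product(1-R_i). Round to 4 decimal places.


Components: [0.713, 0.8087, 0.718, 0.8448, 0.8945]
(1 - 0.713) = 0.287, running product = 0.287
(1 - 0.8087) = 0.1913, running product = 0.0549
(1 - 0.718) = 0.282, running product = 0.0155
(1 - 0.8448) = 0.1552, running product = 0.0024
(1 - 0.8945) = 0.1055, running product = 0.0003
Product of (1-R_i) = 0.0003
R_sys = 1 - 0.0003 = 0.9997

0.9997


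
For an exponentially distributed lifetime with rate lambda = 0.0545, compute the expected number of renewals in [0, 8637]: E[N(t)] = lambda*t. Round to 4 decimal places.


lambda = 0.0545
t = 8637
E[N(t)] = lambda * t
E[N(t)] = 0.0545 * 8637
E[N(t)] = 470.7165

470.7165


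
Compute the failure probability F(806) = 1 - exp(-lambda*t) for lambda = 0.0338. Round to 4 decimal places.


lambda = 0.0338, t = 806
lambda * t = 27.2428
exp(-27.2428) = 0.0
F(t) = 1 - 0.0
F(t) = 1.0

1.0


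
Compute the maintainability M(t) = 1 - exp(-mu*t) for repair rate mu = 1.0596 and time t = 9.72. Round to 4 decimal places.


mu = 1.0596, t = 9.72
mu * t = 1.0596 * 9.72 = 10.2993
exp(-10.2993) = 0.0
M(t) = 1 - 0.0
M(t) = 1.0

1.0


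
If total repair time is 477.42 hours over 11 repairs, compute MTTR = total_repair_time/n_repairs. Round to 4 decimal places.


total_repair_time = 477.42
n_repairs = 11
MTTR = 477.42 / 11
MTTR = 43.4018

43.4018


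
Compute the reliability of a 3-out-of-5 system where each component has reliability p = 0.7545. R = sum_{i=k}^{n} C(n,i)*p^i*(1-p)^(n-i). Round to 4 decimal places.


k = 3, n = 5, p = 0.7545
i=3: C(5,3)=10 * 0.7545^3 * 0.2455^2 = 0.2589
i=4: C(5,4)=5 * 0.7545^4 * 0.2455^1 = 0.3978
i=5: C(5,5)=1 * 0.7545^5 * 0.2455^0 = 0.2445
R = sum of terms = 0.9012

0.9012


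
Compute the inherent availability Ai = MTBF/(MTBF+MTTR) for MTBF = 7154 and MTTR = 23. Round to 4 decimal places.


MTBF = 7154
MTTR = 23
MTBF + MTTR = 7177
Ai = 7154 / 7177
Ai = 0.9968

0.9968


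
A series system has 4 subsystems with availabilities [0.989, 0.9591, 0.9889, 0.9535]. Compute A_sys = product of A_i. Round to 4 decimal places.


Subsystems: [0.989, 0.9591, 0.9889, 0.9535]
After subsystem 1 (A=0.989): product = 0.989
After subsystem 2 (A=0.9591): product = 0.9485
After subsystem 3 (A=0.9889): product = 0.938
After subsystem 4 (A=0.9535): product = 0.8944
A_sys = 0.8944

0.8944


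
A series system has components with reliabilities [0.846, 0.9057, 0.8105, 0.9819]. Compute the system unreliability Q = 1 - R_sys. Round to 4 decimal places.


Components: [0.846, 0.9057, 0.8105, 0.9819]
After component 1: product = 0.846
After component 2: product = 0.7662
After component 3: product = 0.621
After component 4: product = 0.6098
R_sys = 0.6098
Q = 1 - 0.6098 = 0.3902

0.3902


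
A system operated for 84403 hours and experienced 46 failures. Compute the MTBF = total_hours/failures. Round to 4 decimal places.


total_hours = 84403
failures = 46
MTBF = 84403 / 46
MTBF = 1834.8478

1834.8478


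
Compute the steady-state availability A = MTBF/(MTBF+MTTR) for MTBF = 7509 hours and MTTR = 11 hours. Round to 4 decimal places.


MTBF = 7509
MTTR = 11
MTBF + MTTR = 7520
A = 7509 / 7520
A = 0.9985

0.9985


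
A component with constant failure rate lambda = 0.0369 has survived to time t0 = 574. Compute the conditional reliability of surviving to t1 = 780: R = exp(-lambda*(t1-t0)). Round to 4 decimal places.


lambda = 0.0369
t0 = 574, t1 = 780
t1 - t0 = 206
lambda * (t1-t0) = 0.0369 * 206 = 7.6014
R = exp(-7.6014)
R = 0.0005

0.0005


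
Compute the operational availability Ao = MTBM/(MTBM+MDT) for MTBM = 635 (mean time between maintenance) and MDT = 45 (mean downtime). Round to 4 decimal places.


MTBM = 635
MDT = 45
MTBM + MDT = 680
Ao = 635 / 680
Ao = 0.9338

0.9338


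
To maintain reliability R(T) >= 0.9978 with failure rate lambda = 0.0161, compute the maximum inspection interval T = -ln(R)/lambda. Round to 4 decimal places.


R_target = 0.9978
lambda = 0.0161
-ln(0.9978) = 0.0022
T = 0.0022 / 0.0161
T = 0.1368

0.1368


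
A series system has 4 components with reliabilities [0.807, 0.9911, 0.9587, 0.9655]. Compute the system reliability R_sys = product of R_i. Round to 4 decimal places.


Components: [0.807, 0.9911, 0.9587, 0.9655]
After component 1 (R=0.807): product = 0.807
After component 2 (R=0.9911): product = 0.7998
After component 3 (R=0.9587): product = 0.7668
After component 4 (R=0.9655): product = 0.7403
R_sys = 0.7403

0.7403


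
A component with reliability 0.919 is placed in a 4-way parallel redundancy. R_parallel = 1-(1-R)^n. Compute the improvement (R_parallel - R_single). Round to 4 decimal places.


R_single = 0.919, n = 4
1 - R_single = 0.081
(1 - R_single)^n = 0.081^4 = 0.0
R_parallel = 1 - 0.0 = 1.0
Improvement = 1.0 - 0.919
Improvement = 0.081

0.081


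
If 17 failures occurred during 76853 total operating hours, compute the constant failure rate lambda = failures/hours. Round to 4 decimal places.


failures = 17
total_hours = 76853
lambda = 17 / 76853
lambda = 0.0002

0.0002


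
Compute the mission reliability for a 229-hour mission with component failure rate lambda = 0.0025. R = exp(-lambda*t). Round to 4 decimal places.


lambda = 0.0025
mission_time = 229
lambda * t = 0.0025 * 229 = 0.5725
R = exp(-0.5725)
R = 0.5641

0.5641


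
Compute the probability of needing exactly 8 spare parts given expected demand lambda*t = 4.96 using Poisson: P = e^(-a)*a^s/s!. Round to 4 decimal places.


a = 4.96, s = 8
e^(-a) = e^(-4.96) = 0.007
a^s = 4.96^8 = 366313.9113
s! = 40320
P = 0.007 * 366313.9113 / 40320
P = 0.0637

0.0637


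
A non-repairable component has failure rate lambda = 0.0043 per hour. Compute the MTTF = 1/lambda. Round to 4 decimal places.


lambda = 0.0043
MTTF = 1 / 0.0043
MTTF = 232.5581

232.5581


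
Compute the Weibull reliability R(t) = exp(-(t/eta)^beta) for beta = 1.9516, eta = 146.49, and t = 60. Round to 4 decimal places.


beta = 1.9516, eta = 146.49, t = 60
t/eta = 60 / 146.49 = 0.4096
(t/eta)^beta = 0.4096^1.9516 = 0.1752
R(t) = exp(-0.1752)
R(t) = 0.8393

0.8393


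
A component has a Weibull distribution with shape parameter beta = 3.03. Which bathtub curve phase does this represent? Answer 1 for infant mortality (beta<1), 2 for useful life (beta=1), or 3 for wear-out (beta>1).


beta = 3.03
Compare beta to 1:
beta < 1 => infant mortality (phase 1)
beta = 1 => useful life (phase 2)
beta > 1 => wear-out (phase 3)
Since beta = 3.03, this is wear-out (increasing failure rate)
Phase = 3

3


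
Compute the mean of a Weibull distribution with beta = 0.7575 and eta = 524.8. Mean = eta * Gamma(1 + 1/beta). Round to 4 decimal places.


beta = 0.7575, eta = 524.8
1/beta = 1.3201
1 + 1/beta = 2.3201
Gamma(2.3201) = 1.181
Mean = 524.8 * 1.181
Mean = 619.7996

619.7996


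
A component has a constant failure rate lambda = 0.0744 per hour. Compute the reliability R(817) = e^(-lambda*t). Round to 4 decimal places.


lambda = 0.0744
t = 817
lambda * t = 60.7848
R(t) = e^(-60.7848)
R(t) = 0.0

0.0


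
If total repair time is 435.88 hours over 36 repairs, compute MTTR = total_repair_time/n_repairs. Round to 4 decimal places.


total_repair_time = 435.88
n_repairs = 36
MTTR = 435.88 / 36
MTTR = 12.1078

12.1078


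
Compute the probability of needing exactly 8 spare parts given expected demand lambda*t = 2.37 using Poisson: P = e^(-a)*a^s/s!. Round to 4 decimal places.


a = 2.37, s = 8
e^(-a) = e^(-2.37) = 0.0935
a^s = 2.37^8 = 995.3751
s! = 40320
P = 0.0935 * 995.3751 / 40320
P = 0.0023

0.0023


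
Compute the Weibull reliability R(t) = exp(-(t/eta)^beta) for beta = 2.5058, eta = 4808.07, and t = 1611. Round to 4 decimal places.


beta = 2.5058, eta = 4808.07, t = 1611
t/eta = 1611 / 4808.07 = 0.3351
(t/eta)^beta = 0.3351^2.5058 = 0.0646
R(t) = exp(-0.0646)
R(t) = 0.9375

0.9375


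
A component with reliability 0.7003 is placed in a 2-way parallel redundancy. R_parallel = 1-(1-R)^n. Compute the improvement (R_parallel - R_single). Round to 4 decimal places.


R_single = 0.7003, n = 2
1 - R_single = 0.2997
(1 - R_single)^n = 0.2997^2 = 0.0898
R_parallel = 1 - 0.0898 = 0.9102
Improvement = 0.9102 - 0.7003
Improvement = 0.2099

0.2099


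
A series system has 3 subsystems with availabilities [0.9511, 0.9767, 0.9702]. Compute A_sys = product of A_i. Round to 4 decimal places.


Subsystems: [0.9511, 0.9767, 0.9702]
After subsystem 1 (A=0.9511): product = 0.9511
After subsystem 2 (A=0.9767): product = 0.9289
After subsystem 3 (A=0.9702): product = 0.9013
A_sys = 0.9013

0.9013


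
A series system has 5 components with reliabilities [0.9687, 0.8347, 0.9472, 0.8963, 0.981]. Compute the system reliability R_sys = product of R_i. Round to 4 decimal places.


Components: [0.9687, 0.8347, 0.9472, 0.8963, 0.981]
After component 1 (R=0.9687): product = 0.9687
After component 2 (R=0.8347): product = 0.8086
After component 3 (R=0.9472): product = 0.7659
After component 4 (R=0.8963): product = 0.6865
After component 5 (R=0.981): product = 0.6734
R_sys = 0.6734

0.6734


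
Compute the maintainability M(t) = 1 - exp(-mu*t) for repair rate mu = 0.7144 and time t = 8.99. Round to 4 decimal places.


mu = 0.7144, t = 8.99
mu * t = 0.7144 * 8.99 = 6.4225
exp(-6.4225) = 0.0016
M(t) = 1 - 0.0016
M(t) = 0.9984

0.9984


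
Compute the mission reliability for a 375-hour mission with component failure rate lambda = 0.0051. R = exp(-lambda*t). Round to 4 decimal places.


lambda = 0.0051
mission_time = 375
lambda * t = 0.0051 * 375 = 1.9125
R = exp(-1.9125)
R = 0.1477

0.1477


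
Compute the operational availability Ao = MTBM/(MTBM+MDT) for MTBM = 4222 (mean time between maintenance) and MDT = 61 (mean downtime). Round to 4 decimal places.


MTBM = 4222
MDT = 61
MTBM + MDT = 4283
Ao = 4222 / 4283
Ao = 0.9858

0.9858


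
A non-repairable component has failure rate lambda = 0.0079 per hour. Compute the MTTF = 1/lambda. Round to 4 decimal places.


lambda = 0.0079
MTTF = 1 / 0.0079
MTTF = 126.5823

126.5823


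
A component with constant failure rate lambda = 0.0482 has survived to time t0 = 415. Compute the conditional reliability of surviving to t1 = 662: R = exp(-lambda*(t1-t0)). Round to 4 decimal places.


lambda = 0.0482
t0 = 415, t1 = 662
t1 - t0 = 247
lambda * (t1-t0) = 0.0482 * 247 = 11.9054
R = exp(-11.9054)
R = 0.0

0.0


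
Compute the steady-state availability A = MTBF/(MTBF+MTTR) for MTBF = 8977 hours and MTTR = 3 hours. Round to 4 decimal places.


MTBF = 8977
MTTR = 3
MTBF + MTTR = 8980
A = 8977 / 8980
A = 0.9997

0.9997


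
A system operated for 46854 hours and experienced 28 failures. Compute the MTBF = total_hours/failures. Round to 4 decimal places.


total_hours = 46854
failures = 28
MTBF = 46854 / 28
MTBF = 1673.3571

1673.3571


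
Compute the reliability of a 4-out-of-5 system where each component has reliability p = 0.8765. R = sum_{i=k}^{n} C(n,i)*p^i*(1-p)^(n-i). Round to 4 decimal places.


k = 4, n = 5, p = 0.8765
i=4: C(5,4)=5 * 0.8765^4 * 0.1235^1 = 0.3645
i=5: C(5,5)=1 * 0.8765^5 * 0.1235^0 = 0.5173
R = sum of terms = 0.8818

0.8818


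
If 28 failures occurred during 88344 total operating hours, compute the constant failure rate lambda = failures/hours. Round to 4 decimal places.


failures = 28
total_hours = 88344
lambda = 28 / 88344
lambda = 0.0003

0.0003


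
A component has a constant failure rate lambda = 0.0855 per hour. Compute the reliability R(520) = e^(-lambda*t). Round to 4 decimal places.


lambda = 0.0855
t = 520
lambda * t = 44.46
R(t) = e^(-44.46)
R(t) = 0.0

0.0


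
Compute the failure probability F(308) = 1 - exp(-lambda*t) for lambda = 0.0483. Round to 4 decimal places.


lambda = 0.0483, t = 308
lambda * t = 14.8764
exp(-14.8764) = 0.0
F(t) = 1 - 0.0
F(t) = 1.0

1.0


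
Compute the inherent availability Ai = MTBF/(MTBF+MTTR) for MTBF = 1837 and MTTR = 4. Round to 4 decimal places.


MTBF = 1837
MTTR = 4
MTBF + MTTR = 1841
Ai = 1837 / 1841
Ai = 0.9978

0.9978


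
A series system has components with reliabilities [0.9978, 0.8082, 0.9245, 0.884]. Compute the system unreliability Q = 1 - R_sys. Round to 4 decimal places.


Components: [0.9978, 0.8082, 0.9245, 0.884]
After component 1: product = 0.9978
After component 2: product = 0.8064
After component 3: product = 0.7455
After component 4: product = 0.6591
R_sys = 0.6591
Q = 1 - 0.6591 = 0.3409

0.3409


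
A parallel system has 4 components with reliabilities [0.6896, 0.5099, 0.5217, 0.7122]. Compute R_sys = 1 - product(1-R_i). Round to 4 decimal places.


Components: [0.6896, 0.5099, 0.5217, 0.7122]
(1 - 0.6896) = 0.3104, running product = 0.3104
(1 - 0.5099) = 0.4901, running product = 0.1521
(1 - 0.5217) = 0.4783, running product = 0.0728
(1 - 0.7122) = 0.2878, running product = 0.0209
Product of (1-R_i) = 0.0209
R_sys = 1 - 0.0209 = 0.9791

0.9791


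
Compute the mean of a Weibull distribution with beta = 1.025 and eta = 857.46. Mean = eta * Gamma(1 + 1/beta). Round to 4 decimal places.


beta = 1.025, eta = 857.46
1/beta = 0.9756
1 + 1/beta = 1.9756
Gamma(1.9756) = 0.9899
Mean = 857.46 * 0.9899
Mean = 848.8271

848.8271


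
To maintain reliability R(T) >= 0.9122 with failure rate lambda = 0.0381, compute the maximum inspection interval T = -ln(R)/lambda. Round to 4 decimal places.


R_target = 0.9122
lambda = 0.0381
-ln(0.9122) = 0.0919
T = 0.0919 / 0.0381
T = 2.412

2.412


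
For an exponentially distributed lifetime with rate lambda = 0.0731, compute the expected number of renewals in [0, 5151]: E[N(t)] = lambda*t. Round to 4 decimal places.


lambda = 0.0731
t = 5151
E[N(t)] = lambda * t
E[N(t)] = 0.0731 * 5151
E[N(t)] = 376.5381

376.5381


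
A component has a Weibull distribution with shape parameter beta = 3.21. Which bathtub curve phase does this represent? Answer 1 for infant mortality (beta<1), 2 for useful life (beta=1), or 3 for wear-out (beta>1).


beta = 3.21
Compare beta to 1:
beta < 1 => infant mortality (phase 1)
beta = 1 => useful life (phase 2)
beta > 1 => wear-out (phase 3)
Since beta = 3.21, this is wear-out (increasing failure rate)
Phase = 3

3


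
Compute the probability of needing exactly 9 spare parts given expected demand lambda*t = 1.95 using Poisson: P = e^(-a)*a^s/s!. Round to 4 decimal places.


a = 1.95, s = 9
e^(-a) = e^(-1.95) = 0.1423
a^s = 1.95^9 = 407.6726
s! = 362880
P = 0.1423 * 407.6726 / 362880
P = 0.0002

0.0002


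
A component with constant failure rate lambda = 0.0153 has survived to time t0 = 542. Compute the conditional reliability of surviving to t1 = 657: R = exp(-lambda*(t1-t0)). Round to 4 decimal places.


lambda = 0.0153
t0 = 542, t1 = 657
t1 - t0 = 115
lambda * (t1-t0) = 0.0153 * 115 = 1.7595
R = exp(-1.7595)
R = 0.1721

0.1721


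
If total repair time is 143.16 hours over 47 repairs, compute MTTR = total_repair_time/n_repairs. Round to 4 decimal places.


total_repair_time = 143.16
n_repairs = 47
MTTR = 143.16 / 47
MTTR = 3.046

3.046


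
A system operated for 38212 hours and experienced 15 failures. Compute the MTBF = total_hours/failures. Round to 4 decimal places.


total_hours = 38212
failures = 15
MTBF = 38212 / 15
MTBF = 2547.4667

2547.4667


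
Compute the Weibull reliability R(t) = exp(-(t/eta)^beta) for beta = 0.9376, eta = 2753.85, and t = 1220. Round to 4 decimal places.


beta = 0.9376, eta = 2753.85, t = 1220
t/eta = 1220 / 2753.85 = 0.443
(t/eta)^beta = 0.443^0.9376 = 0.4661
R(t) = exp(-0.4661)
R(t) = 0.6274

0.6274


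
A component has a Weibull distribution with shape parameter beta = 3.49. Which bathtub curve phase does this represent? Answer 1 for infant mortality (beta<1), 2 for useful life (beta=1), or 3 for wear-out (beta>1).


beta = 3.49
Compare beta to 1:
beta < 1 => infant mortality (phase 1)
beta = 1 => useful life (phase 2)
beta > 1 => wear-out (phase 3)
Since beta = 3.49, this is wear-out (increasing failure rate)
Phase = 3

3


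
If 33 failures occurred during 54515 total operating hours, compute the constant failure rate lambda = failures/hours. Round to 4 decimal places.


failures = 33
total_hours = 54515
lambda = 33 / 54515
lambda = 0.0006

0.0006


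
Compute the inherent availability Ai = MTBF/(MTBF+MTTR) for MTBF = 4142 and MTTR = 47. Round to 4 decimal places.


MTBF = 4142
MTTR = 47
MTBF + MTTR = 4189
Ai = 4142 / 4189
Ai = 0.9888

0.9888


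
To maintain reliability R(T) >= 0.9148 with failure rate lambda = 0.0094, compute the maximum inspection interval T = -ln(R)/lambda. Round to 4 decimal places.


R_target = 0.9148
lambda = 0.0094
-ln(0.9148) = 0.089
T = 0.089 / 0.0094
T = 9.4734

9.4734


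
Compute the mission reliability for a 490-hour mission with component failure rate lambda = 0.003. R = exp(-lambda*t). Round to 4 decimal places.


lambda = 0.003
mission_time = 490
lambda * t = 0.003 * 490 = 1.47
R = exp(-1.47)
R = 0.2299

0.2299


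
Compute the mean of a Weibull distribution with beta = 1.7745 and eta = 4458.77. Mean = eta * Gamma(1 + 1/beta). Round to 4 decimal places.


beta = 1.7745, eta = 4458.77
1/beta = 0.5635
1 + 1/beta = 1.5635
Gamma(1.5635) = 0.8899
Mean = 4458.77 * 0.8899
Mean = 3967.9982

3967.9982


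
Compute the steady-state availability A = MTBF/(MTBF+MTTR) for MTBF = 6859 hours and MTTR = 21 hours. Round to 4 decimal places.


MTBF = 6859
MTTR = 21
MTBF + MTTR = 6880
A = 6859 / 6880
A = 0.9969

0.9969


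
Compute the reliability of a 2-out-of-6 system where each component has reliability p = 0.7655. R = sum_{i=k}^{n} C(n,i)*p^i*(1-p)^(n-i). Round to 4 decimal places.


k = 2, n = 6, p = 0.7655
i=2: C(6,2)=15 * 0.7655^2 * 0.2345^4 = 0.0266
i=3: C(6,3)=20 * 0.7655^3 * 0.2345^3 = 0.1157
i=4: C(6,4)=15 * 0.7655^4 * 0.2345^2 = 0.2832
i=5: C(6,5)=6 * 0.7655^5 * 0.2345^1 = 0.3698
i=6: C(6,6)=1 * 0.7655^6 * 0.2345^0 = 0.2012
R = sum of terms = 0.9966

0.9966


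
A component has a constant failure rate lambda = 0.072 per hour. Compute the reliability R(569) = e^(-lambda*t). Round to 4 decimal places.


lambda = 0.072
t = 569
lambda * t = 40.968
R(t) = e^(-40.968)
R(t) = 0.0

0.0


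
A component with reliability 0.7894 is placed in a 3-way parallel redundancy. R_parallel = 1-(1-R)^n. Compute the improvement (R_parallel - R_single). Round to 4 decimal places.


R_single = 0.7894, n = 3
1 - R_single = 0.2106
(1 - R_single)^n = 0.2106^3 = 0.0093
R_parallel = 1 - 0.0093 = 0.9907
Improvement = 0.9907 - 0.7894
Improvement = 0.2013

0.2013


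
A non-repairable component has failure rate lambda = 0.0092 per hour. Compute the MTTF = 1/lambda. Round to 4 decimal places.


lambda = 0.0092
MTTF = 1 / 0.0092
MTTF = 108.6957

108.6957


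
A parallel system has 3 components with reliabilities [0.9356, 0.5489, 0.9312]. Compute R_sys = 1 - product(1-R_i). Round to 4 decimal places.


Components: [0.9356, 0.5489, 0.9312]
(1 - 0.9356) = 0.0644, running product = 0.0644
(1 - 0.5489) = 0.4511, running product = 0.0291
(1 - 0.9312) = 0.0688, running product = 0.002
Product of (1-R_i) = 0.002
R_sys = 1 - 0.002 = 0.998

0.998


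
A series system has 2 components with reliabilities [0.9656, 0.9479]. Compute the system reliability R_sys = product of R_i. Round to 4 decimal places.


Components: [0.9656, 0.9479]
After component 1 (R=0.9656): product = 0.9656
After component 2 (R=0.9479): product = 0.9153
R_sys = 0.9153

0.9153


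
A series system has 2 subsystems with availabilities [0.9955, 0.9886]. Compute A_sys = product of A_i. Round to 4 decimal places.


Subsystems: [0.9955, 0.9886]
After subsystem 1 (A=0.9955): product = 0.9955
After subsystem 2 (A=0.9886): product = 0.9842
A_sys = 0.9842

0.9842


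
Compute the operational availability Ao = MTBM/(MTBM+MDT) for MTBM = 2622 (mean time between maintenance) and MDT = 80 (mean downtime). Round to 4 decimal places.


MTBM = 2622
MDT = 80
MTBM + MDT = 2702
Ao = 2622 / 2702
Ao = 0.9704

0.9704


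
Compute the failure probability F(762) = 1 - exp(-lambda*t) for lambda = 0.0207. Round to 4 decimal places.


lambda = 0.0207, t = 762
lambda * t = 15.7734
exp(-15.7734) = 0.0
F(t) = 1 - 0.0
F(t) = 1.0

1.0


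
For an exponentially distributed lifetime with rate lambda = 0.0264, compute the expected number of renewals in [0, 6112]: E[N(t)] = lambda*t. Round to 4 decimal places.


lambda = 0.0264
t = 6112
E[N(t)] = lambda * t
E[N(t)] = 0.0264 * 6112
E[N(t)] = 161.3568

161.3568


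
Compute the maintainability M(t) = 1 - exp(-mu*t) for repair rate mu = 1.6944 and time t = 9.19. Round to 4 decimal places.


mu = 1.6944, t = 9.19
mu * t = 1.6944 * 9.19 = 15.5715
exp(-15.5715) = 0.0
M(t) = 1 - 0.0
M(t) = 1.0

1.0


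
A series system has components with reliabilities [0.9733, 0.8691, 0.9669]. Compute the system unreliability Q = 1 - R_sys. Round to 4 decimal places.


Components: [0.9733, 0.8691, 0.9669]
After component 1: product = 0.9733
After component 2: product = 0.8459
After component 3: product = 0.8179
R_sys = 0.8179
Q = 1 - 0.8179 = 0.1821

0.1821


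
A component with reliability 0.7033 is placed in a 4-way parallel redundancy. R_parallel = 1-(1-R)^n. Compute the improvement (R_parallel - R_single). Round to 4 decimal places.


R_single = 0.7033, n = 4
1 - R_single = 0.2967
(1 - R_single)^n = 0.2967^4 = 0.0077
R_parallel = 1 - 0.0077 = 0.9923
Improvement = 0.9923 - 0.7033
Improvement = 0.289

0.289


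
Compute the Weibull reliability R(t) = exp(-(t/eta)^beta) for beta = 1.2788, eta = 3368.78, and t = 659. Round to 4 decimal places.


beta = 1.2788, eta = 3368.78, t = 659
t/eta = 659 / 3368.78 = 0.1956
(t/eta)^beta = 0.1956^1.2788 = 0.1241
R(t) = exp(-0.1241)
R(t) = 0.8833

0.8833


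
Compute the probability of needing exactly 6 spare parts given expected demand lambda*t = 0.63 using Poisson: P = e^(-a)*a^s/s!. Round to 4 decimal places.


a = 0.63, s = 6
e^(-a) = e^(-0.63) = 0.5326
a^s = 0.63^6 = 0.0625
s! = 720
P = 0.5326 * 0.0625 / 720
P = 0.0

0.0


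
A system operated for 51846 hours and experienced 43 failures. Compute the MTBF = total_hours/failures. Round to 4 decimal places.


total_hours = 51846
failures = 43
MTBF = 51846 / 43
MTBF = 1205.7209

1205.7209


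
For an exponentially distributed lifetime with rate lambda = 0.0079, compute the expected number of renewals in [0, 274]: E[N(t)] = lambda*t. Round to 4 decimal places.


lambda = 0.0079
t = 274
E[N(t)] = lambda * t
E[N(t)] = 0.0079 * 274
E[N(t)] = 2.1646

2.1646


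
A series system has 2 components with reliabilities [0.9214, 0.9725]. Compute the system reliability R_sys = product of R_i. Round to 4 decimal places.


Components: [0.9214, 0.9725]
After component 1 (R=0.9214): product = 0.9214
After component 2 (R=0.9725): product = 0.8961
R_sys = 0.8961

0.8961


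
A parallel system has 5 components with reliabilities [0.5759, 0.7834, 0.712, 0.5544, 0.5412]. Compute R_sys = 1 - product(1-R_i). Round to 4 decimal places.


Components: [0.5759, 0.7834, 0.712, 0.5544, 0.5412]
(1 - 0.5759) = 0.4241, running product = 0.4241
(1 - 0.7834) = 0.2166, running product = 0.0919
(1 - 0.712) = 0.288, running product = 0.0265
(1 - 0.5544) = 0.4456, running product = 0.0118
(1 - 0.5412) = 0.4588, running product = 0.0054
Product of (1-R_i) = 0.0054
R_sys = 1 - 0.0054 = 0.9946

0.9946


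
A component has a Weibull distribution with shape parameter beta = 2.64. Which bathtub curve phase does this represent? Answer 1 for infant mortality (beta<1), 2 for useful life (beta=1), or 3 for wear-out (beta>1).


beta = 2.64
Compare beta to 1:
beta < 1 => infant mortality (phase 1)
beta = 1 => useful life (phase 2)
beta > 1 => wear-out (phase 3)
Since beta = 2.64, this is wear-out (increasing failure rate)
Phase = 3

3


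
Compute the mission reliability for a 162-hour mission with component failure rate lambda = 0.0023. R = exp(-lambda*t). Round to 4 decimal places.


lambda = 0.0023
mission_time = 162
lambda * t = 0.0023 * 162 = 0.3726
R = exp(-0.3726)
R = 0.6889

0.6889


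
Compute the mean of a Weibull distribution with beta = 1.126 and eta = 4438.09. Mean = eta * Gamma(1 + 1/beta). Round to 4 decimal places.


beta = 1.126, eta = 4438.09
1/beta = 0.8881
1 + 1/beta = 1.8881
Gamma(1.8881) = 0.9577
Mean = 4438.09 * 0.9577
Mean = 4250.5564

4250.5564


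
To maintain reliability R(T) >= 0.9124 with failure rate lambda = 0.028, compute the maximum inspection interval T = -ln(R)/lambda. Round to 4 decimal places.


R_target = 0.9124
lambda = 0.028
-ln(0.9124) = 0.0917
T = 0.0917 / 0.028
T = 3.2742

3.2742


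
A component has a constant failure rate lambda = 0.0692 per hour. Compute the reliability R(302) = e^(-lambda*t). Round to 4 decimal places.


lambda = 0.0692
t = 302
lambda * t = 20.8984
R(t) = e^(-20.8984)
R(t) = 0.0

0.0


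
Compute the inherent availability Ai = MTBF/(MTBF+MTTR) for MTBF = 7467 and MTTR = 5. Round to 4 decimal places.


MTBF = 7467
MTTR = 5
MTBF + MTTR = 7472
Ai = 7467 / 7472
Ai = 0.9993

0.9993


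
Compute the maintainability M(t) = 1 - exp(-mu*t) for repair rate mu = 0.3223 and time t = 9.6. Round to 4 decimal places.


mu = 0.3223, t = 9.6
mu * t = 0.3223 * 9.6 = 3.0941
exp(-3.0941) = 0.0453
M(t) = 1 - 0.0453
M(t) = 0.9547

0.9547


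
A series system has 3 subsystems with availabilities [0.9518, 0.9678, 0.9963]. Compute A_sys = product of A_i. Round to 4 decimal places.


Subsystems: [0.9518, 0.9678, 0.9963]
After subsystem 1 (A=0.9518): product = 0.9518
After subsystem 2 (A=0.9678): product = 0.9212
After subsystem 3 (A=0.9963): product = 0.9177
A_sys = 0.9177

0.9177


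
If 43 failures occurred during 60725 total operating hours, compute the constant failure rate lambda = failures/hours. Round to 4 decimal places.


failures = 43
total_hours = 60725
lambda = 43 / 60725
lambda = 0.0007

0.0007


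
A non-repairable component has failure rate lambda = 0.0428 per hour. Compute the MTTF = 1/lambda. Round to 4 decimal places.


lambda = 0.0428
MTTF = 1 / 0.0428
MTTF = 23.3645

23.3645


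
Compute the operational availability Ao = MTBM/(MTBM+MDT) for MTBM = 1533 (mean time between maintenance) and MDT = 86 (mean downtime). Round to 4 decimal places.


MTBM = 1533
MDT = 86
MTBM + MDT = 1619
Ao = 1533 / 1619
Ao = 0.9469

0.9469


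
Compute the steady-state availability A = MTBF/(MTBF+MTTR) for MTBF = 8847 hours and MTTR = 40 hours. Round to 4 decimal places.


MTBF = 8847
MTTR = 40
MTBF + MTTR = 8887
A = 8847 / 8887
A = 0.9955

0.9955


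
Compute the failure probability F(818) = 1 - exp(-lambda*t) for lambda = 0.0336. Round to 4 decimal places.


lambda = 0.0336, t = 818
lambda * t = 27.4848
exp(-27.4848) = 0.0
F(t) = 1 - 0.0
F(t) = 1.0

1.0


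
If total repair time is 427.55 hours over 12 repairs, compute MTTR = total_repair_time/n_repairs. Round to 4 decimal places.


total_repair_time = 427.55
n_repairs = 12
MTTR = 427.55 / 12
MTTR = 35.6292

35.6292


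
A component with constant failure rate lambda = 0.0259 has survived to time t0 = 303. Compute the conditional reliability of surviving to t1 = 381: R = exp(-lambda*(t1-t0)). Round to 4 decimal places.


lambda = 0.0259
t0 = 303, t1 = 381
t1 - t0 = 78
lambda * (t1-t0) = 0.0259 * 78 = 2.0202
R = exp(-2.0202)
R = 0.1326

0.1326


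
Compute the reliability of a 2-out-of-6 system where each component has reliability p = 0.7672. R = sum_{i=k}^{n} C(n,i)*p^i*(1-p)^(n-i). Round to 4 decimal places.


k = 2, n = 6, p = 0.7672
i=2: C(6,2)=15 * 0.7672^2 * 0.2328^4 = 0.0259
i=3: C(6,3)=20 * 0.7672^3 * 0.2328^3 = 0.1139
i=4: C(6,4)=15 * 0.7672^4 * 0.2328^2 = 0.2816
i=5: C(6,5)=6 * 0.7672^5 * 0.2328^1 = 0.3713
i=6: C(6,6)=1 * 0.7672^6 * 0.2328^0 = 0.2039
R = sum of terms = 0.9967

0.9967


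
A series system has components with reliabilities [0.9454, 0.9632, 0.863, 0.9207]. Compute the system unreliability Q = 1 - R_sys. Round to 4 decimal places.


Components: [0.9454, 0.9632, 0.863, 0.9207]
After component 1: product = 0.9454
After component 2: product = 0.9106
After component 3: product = 0.7859
After component 4: product = 0.7235
R_sys = 0.7235
Q = 1 - 0.7235 = 0.2765

0.2765


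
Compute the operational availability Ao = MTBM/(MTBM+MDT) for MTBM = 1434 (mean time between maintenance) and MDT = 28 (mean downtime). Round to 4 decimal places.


MTBM = 1434
MDT = 28
MTBM + MDT = 1462
Ao = 1434 / 1462
Ao = 0.9808

0.9808


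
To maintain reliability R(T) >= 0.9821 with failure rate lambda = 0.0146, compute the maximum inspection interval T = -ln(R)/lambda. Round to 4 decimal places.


R_target = 0.9821
lambda = 0.0146
-ln(0.9821) = 0.0181
T = 0.0181 / 0.0146
T = 1.2371

1.2371


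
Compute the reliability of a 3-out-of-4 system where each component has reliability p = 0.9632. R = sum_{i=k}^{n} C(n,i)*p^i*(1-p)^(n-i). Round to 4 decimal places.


k = 3, n = 4, p = 0.9632
i=3: C(4,3)=4 * 0.9632^3 * 0.0368^1 = 0.1315
i=4: C(4,4)=1 * 0.9632^4 * 0.0368^0 = 0.8607
R = sum of terms = 0.9923

0.9923


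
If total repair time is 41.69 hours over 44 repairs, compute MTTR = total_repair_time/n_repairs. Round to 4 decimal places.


total_repair_time = 41.69
n_repairs = 44
MTTR = 41.69 / 44
MTTR = 0.9475

0.9475


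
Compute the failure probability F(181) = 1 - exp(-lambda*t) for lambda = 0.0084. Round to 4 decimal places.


lambda = 0.0084, t = 181
lambda * t = 1.5204
exp(-1.5204) = 0.2186
F(t) = 1 - 0.2186
F(t) = 0.7814

0.7814


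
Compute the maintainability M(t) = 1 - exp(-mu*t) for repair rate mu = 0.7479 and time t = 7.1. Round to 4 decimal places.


mu = 0.7479, t = 7.1
mu * t = 0.7479 * 7.1 = 5.3101
exp(-5.3101) = 0.0049
M(t) = 1 - 0.0049
M(t) = 0.9951

0.9951


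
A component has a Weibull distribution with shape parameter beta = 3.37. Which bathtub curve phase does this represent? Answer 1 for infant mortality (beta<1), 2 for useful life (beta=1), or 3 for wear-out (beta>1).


beta = 3.37
Compare beta to 1:
beta < 1 => infant mortality (phase 1)
beta = 1 => useful life (phase 2)
beta > 1 => wear-out (phase 3)
Since beta = 3.37, this is wear-out (increasing failure rate)
Phase = 3

3


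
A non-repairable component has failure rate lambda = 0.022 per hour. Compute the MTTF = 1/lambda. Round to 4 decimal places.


lambda = 0.022
MTTF = 1 / 0.022
MTTF = 45.4545

45.4545


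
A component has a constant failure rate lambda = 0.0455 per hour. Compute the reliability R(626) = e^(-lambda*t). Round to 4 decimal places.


lambda = 0.0455
t = 626
lambda * t = 28.483
R(t) = e^(-28.483)
R(t) = 0.0

0.0


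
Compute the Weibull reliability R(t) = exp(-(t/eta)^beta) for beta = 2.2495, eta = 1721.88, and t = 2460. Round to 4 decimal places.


beta = 2.2495, eta = 1721.88, t = 2460
t/eta = 2460 / 1721.88 = 1.4287
(t/eta)^beta = 1.4287^2.2495 = 2.2311
R(t) = exp(-2.2311)
R(t) = 0.1074

0.1074


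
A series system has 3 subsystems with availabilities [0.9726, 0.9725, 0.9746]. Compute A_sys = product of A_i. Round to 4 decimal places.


Subsystems: [0.9726, 0.9725, 0.9746]
After subsystem 1 (A=0.9726): product = 0.9726
After subsystem 2 (A=0.9725): product = 0.9459
After subsystem 3 (A=0.9746): product = 0.9218
A_sys = 0.9218

0.9218


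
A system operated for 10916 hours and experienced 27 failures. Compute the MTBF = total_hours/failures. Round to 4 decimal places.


total_hours = 10916
failures = 27
MTBF = 10916 / 27
MTBF = 404.2963

404.2963


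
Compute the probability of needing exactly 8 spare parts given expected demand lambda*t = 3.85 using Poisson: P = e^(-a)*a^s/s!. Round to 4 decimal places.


a = 3.85, s = 8
e^(-a) = e^(-3.85) = 0.0213
a^s = 3.85^8 = 48270.9489
s! = 40320
P = 0.0213 * 48270.9489 / 40320
P = 0.0255

0.0255


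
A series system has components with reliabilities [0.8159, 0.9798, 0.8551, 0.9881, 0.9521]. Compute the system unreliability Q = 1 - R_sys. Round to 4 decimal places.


Components: [0.8159, 0.9798, 0.8551, 0.9881, 0.9521]
After component 1: product = 0.8159
After component 2: product = 0.7994
After component 3: product = 0.6836
After component 4: product = 0.6754
After component 5: product = 0.6431
R_sys = 0.6431
Q = 1 - 0.6431 = 0.3569

0.3569


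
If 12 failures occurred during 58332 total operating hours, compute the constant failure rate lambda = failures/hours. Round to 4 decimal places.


failures = 12
total_hours = 58332
lambda = 12 / 58332
lambda = 0.0002

0.0002


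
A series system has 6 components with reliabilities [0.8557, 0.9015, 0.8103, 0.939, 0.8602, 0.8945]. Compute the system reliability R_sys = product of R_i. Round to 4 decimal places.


Components: [0.8557, 0.9015, 0.8103, 0.939, 0.8602, 0.8945]
After component 1 (R=0.8557): product = 0.8557
After component 2 (R=0.9015): product = 0.7714
After component 3 (R=0.8103): product = 0.6251
After component 4 (R=0.939): product = 0.5869
After component 5 (R=0.8602): product = 0.5049
After component 6 (R=0.8945): product = 0.4516
R_sys = 0.4516

0.4516


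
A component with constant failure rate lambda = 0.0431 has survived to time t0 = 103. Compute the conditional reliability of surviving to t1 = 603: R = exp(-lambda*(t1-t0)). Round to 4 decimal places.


lambda = 0.0431
t0 = 103, t1 = 603
t1 - t0 = 500
lambda * (t1-t0) = 0.0431 * 500 = 21.55
R = exp(-21.55)
R = 0.0

0.0


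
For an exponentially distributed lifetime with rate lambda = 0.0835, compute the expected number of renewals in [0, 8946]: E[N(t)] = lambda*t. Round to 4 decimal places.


lambda = 0.0835
t = 8946
E[N(t)] = lambda * t
E[N(t)] = 0.0835 * 8946
E[N(t)] = 746.991

746.991


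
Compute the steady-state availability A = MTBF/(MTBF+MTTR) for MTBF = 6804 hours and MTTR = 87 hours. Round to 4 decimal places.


MTBF = 6804
MTTR = 87
MTBF + MTTR = 6891
A = 6804 / 6891
A = 0.9874

0.9874


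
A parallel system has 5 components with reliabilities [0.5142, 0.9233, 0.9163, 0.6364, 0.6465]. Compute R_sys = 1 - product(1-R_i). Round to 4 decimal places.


Components: [0.5142, 0.9233, 0.9163, 0.6364, 0.6465]
(1 - 0.5142) = 0.4858, running product = 0.4858
(1 - 0.9233) = 0.0767, running product = 0.0373
(1 - 0.9163) = 0.0837, running product = 0.0031
(1 - 0.6364) = 0.3636, running product = 0.0011
(1 - 0.6465) = 0.3535, running product = 0.0004
Product of (1-R_i) = 0.0004
R_sys = 1 - 0.0004 = 0.9996

0.9996


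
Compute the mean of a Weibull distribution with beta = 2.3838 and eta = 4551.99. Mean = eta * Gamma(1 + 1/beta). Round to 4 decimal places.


beta = 2.3838, eta = 4551.99
1/beta = 0.4195
1 + 1/beta = 1.4195
Gamma(1.4195) = 0.8864
Mean = 4551.99 * 0.8864
Mean = 4034.7663

4034.7663


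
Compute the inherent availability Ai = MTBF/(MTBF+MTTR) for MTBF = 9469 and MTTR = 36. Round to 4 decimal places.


MTBF = 9469
MTTR = 36
MTBF + MTTR = 9505
Ai = 9469 / 9505
Ai = 0.9962

0.9962


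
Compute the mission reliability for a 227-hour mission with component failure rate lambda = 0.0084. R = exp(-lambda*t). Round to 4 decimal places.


lambda = 0.0084
mission_time = 227
lambda * t = 0.0084 * 227 = 1.9068
R = exp(-1.9068)
R = 0.1486

0.1486


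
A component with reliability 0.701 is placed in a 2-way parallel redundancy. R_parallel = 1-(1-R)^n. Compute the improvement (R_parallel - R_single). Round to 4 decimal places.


R_single = 0.701, n = 2
1 - R_single = 0.299
(1 - R_single)^n = 0.299^2 = 0.0894
R_parallel = 1 - 0.0894 = 0.9106
Improvement = 0.9106 - 0.701
Improvement = 0.2096

0.2096


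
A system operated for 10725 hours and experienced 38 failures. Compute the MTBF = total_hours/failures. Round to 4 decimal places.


total_hours = 10725
failures = 38
MTBF = 10725 / 38
MTBF = 282.2368

282.2368


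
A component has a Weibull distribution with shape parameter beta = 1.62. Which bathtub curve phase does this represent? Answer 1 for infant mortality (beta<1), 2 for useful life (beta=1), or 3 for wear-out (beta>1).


beta = 1.62
Compare beta to 1:
beta < 1 => infant mortality (phase 1)
beta = 1 => useful life (phase 2)
beta > 1 => wear-out (phase 3)
Since beta = 1.62, this is wear-out (increasing failure rate)
Phase = 3

3


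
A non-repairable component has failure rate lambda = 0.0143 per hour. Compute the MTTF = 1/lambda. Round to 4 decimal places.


lambda = 0.0143
MTTF = 1 / 0.0143
MTTF = 69.9301

69.9301


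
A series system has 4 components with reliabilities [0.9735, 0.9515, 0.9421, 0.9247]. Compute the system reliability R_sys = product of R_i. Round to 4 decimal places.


Components: [0.9735, 0.9515, 0.9421, 0.9247]
After component 1 (R=0.9735): product = 0.9735
After component 2 (R=0.9515): product = 0.9263
After component 3 (R=0.9421): product = 0.8727
After component 4 (R=0.9247): product = 0.8069
R_sys = 0.8069

0.8069


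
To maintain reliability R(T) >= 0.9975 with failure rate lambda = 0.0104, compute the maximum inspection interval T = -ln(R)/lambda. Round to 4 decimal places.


R_target = 0.9975
lambda = 0.0104
-ln(0.9975) = 0.0025
T = 0.0025 / 0.0104
T = 0.2407

0.2407


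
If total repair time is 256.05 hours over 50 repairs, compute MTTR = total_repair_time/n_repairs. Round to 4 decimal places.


total_repair_time = 256.05
n_repairs = 50
MTTR = 256.05 / 50
MTTR = 5.121

5.121


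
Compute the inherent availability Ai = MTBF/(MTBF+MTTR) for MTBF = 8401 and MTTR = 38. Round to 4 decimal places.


MTBF = 8401
MTTR = 38
MTBF + MTTR = 8439
Ai = 8401 / 8439
Ai = 0.9955

0.9955


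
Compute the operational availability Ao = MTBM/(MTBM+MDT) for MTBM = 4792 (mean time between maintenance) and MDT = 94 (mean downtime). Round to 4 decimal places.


MTBM = 4792
MDT = 94
MTBM + MDT = 4886
Ao = 4792 / 4886
Ao = 0.9808

0.9808


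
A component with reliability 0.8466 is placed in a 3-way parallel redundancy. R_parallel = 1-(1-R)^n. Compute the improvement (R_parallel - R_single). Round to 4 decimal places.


R_single = 0.8466, n = 3
1 - R_single = 0.1534
(1 - R_single)^n = 0.1534^3 = 0.0036
R_parallel = 1 - 0.0036 = 0.9964
Improvement = 0.9964 - 0.8466
Improvement = 0.1498

0.1498


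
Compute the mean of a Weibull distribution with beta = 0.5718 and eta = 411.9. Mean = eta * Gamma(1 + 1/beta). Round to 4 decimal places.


beta = 0.5718, eta = 411.9
1/beta = 1.7489
1 + 1/beta = 2.7489
Gamma(2.7489) = 1.6069
Mean = 411.9 * 1.6069
Mean = 661.867

661.867
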